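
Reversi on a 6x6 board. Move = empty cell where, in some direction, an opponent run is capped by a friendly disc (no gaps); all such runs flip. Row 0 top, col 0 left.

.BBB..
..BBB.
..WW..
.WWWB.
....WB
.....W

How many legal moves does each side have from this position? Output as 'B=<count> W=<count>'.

-- B to move --
(1,1): no bracket -> illegal
(2,0): no bracket -> illegal
(2,1): no bracket -> illegal
(2,4): no bracket -> illegal
(3,0): flips 3 -> legal
(3,5): no bracket -> illegal
(4,0): flips 2 -> legal
(4,1): flips 2 -> legal
(4,2): flips 2 -> legal
(4,3): flips 3 -> legal
(5,3): no bracket -> illegal
(5,4): flips 1 -> legal
B mobility = 6
-- W to move --
(0,0): no bracket -> illegal
(0,4): flips 1 -> legal
(0,5): flips 1 -> legal
(1,0): no bracket -> illegal
(1,1): no bracket -> illegal
(1,5): no bracket -> illegal
(2,1): no bracket -> illegal
(2,4): flips 1 -> legal
(2,5): no bracket -> illegal
(3,5): flips 2 -> legal
(4,3): no bracket -> illegal
(5,4): no bracket -> illegal
W mobility = 4

Answer: B=6 W=4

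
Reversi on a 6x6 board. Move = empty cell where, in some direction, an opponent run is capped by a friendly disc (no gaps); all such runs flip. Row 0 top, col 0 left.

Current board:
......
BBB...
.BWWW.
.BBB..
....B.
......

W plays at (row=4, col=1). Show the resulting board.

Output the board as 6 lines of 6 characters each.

Place W at (4,1); scan 8 dirs for brackets.
Dir NW: first cell '.' (not opp) -> no flip
Dir N: opp run (3,1) (2,1) (1,1), next='.' -> no flip
Dir NE: opp run (3,2) capped by W -> flip
Dir W: first cell '.' (not opp) -> no flip
Dir E: first cell '.' (not opp) -> no flip
Dir SW: first cell '.' (not opp) -> no flip
Dir S: first cell '.' (not opp) -> no flip
Dir SE: first cell '.' (not opp) -> no flip
All flips: (3,2)

Answer: ......
BBB...
.BWWW.
.BWB..
.W..B.
......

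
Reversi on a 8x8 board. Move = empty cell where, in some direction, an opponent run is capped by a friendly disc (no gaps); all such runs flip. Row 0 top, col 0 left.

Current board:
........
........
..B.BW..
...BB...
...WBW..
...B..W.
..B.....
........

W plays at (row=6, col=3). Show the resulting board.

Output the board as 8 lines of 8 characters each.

Place W at (6,3); scan 8 dirs for brackets.
Dir NW: first cell '.' (not opp) -> no flip
Dir N: opp run (5,3) capped by W -> flip
Dir NE: first cell '.' (not opp) -> no flip
Dir W: opp run (6,2), next='.' -> no flip
Dir E: first cell '.' (not opp) -> no flip
Dir SW: first cell '.' (not opp) -> no flip
Dir S: first cell '.' (not opp) -> no flip
Dir SE: first cell '.' (not opp) -> no flip
All flips: (5,3)

Answer: ........
........
..B.BW..
...BB...
...WBW..
...W..W.
..BW....
........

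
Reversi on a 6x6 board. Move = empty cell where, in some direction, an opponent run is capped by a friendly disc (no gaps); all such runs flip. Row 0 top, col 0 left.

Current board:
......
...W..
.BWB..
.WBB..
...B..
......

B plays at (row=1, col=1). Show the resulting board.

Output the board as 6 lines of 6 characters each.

Place B at (1,1); scan 8 dirs for brackets.
Dir NW: first cell '.' (not opp) -> no flip
Dir N: first cell '.' (not opp) -> no flip
Dir NE: first cell '.' (not opp) -> no flip
Dir W: first cell '.' (not opp) -> no flip
Dir E: first cell '.' (not opp) -> no flip
Dir SW: first cell '.' (not opp) -> no flip
Dir S: first cell 'B' (not opp) -> no flip
Dir SE: opp run (2,2) capped by B -> flip
All flips: (2,2)

Answer: ......
.B.W..
.BBB..
.WBB..
...B..
......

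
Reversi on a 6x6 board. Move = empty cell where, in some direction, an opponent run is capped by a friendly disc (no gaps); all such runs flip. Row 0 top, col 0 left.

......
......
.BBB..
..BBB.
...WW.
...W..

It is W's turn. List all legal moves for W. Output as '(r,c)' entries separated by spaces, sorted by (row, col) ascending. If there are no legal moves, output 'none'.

Answer: (1,0) (1,1) (1,3) (2,4) (2,5)

Derivation:
(1,0): flips 2 -> legal
(1,1): flips 2 -> legal
(1,2): no bracket -> illegal
(1,3): flips 2 -> legal
(1,4): no bracket -> illegal
(2,0): no bracket -> illegal
(2,4): flips 1 -> legal
(2,5): flips 1 -> legal
(3,0): no bracket -> illegal
(3,1): no bracket -> illegal
(3,5): no bracket -> illegal
(4,1): no bracket -> illegal
(4,2): no bracket -> illegal
(4,5): no bracket -> illegal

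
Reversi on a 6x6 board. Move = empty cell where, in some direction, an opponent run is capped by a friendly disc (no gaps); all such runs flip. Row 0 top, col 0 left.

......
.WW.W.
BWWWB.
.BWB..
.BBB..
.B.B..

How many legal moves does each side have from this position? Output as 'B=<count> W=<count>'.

Answer: B=7 W=8

Derivation:
-- B to move --
(0,0): flips 2 -> legal
(0,1): flips 2 -> legal
(0,2): flips 4 -> legal
(0,3): no bracket -> illegal
(0,4): flips 1 -> legal
(0,5): flips 3 -> legal
(1,0): flips 2 -> legal
(1,3): flips 2 -> legal
(1,5): no bracket -> illegal
(2,5): no bracket -> illegal
(3,0): no bracket -> illegal
(3,4): no bracket -> illegal
B mobility = 7
-- W to move --
(1,0): no bracket -> illegal
(1,3): no bracket -> illegal
(1,5): no bracket -> illegal
(2,5): flips 1 -> legal
(3,0): flips 1 -> legal
(3,4): flips 2 -> legal
(3,5): no bracket -> illegal
(4,0): flips 1 -> legal
(4,4): flips 1 -> legal
(5,0): flips 1 -> legal
(5,2): flips 1 -> legal
(5,4): flips 1 -> legal
W mobility = 8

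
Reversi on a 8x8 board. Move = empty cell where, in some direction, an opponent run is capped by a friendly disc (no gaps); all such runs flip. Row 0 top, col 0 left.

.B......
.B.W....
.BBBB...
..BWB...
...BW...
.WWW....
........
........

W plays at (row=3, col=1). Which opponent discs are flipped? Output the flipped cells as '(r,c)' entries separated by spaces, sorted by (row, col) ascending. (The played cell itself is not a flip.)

Answer: (2,2) (3,2)

Derivation:
Dir NW: first cell '.' (not opp) -> no flip
Dir N: opp run (2,1) (1,1) (0,1), next=edge -> no flip
Dir NE: opp run (2,2) capped by W -> flip
Dir W: first cell '.' (not opp) -> no flip
Dir E: opp run (3,2) capped by W -> flip
Dir SW: first cell '.' (not opp) -> no flip
Dir S: first cell '.' (not opp) -> no flip
Dir SE: first cell '.' (not opp) -> no flip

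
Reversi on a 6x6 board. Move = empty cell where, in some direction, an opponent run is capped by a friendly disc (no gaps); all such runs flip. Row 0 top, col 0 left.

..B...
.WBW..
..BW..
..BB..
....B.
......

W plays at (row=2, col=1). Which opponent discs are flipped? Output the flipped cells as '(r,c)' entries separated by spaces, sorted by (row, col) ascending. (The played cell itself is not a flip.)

Dir NW: first cell '.' (not opp) -> no flip
Dir N: first cell 'W' (not opp) -> no flip
Dir NE: opp run (1,2), next='.' -> no flip
Dir W: first cell '.' (not opp) -> no flip
Dir E: opp run (2,2) capped by W -> flip
Dir SW: first cell '.' (not opp) -> no flip
Dir S: first cell '.' (not opp) -> no flip
Dir SE: opp run (3,2), next='.' -> no flip

Answer: (2,2)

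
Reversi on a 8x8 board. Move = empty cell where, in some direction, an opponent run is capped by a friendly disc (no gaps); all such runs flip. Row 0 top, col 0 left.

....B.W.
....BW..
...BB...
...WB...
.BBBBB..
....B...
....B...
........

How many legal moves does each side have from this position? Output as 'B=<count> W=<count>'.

Answer: B=4 W=5

Derivation:
-- B to move --
(0,5): no bracket -> illegal
(0,7): no bracket -> illegal
(1,6): flips 1 -> legal
(1,7): no bracket -> illegal
(2,2): flips 1 -> legal
(2,5): no bracket -> illegal
(2,6): flips 1 -> legal
(3,2): flips 1 -> legal
B mobility = 4
-- W to move --
(0,3): no bracket -> illegal
(0,5): no bracket -> illegal
(1,2): no bracket -> illegal
(1,3): flips 2 -> legal
(2,2): no bracket -> illegal
(2,5): no bracket -> illegal
(3,0): no bracket -> illegal
(3,1): no bracket -> illegal
(3,2): no bracket -> illegal
(3,5): flips 1 -> legal
(3,6): no bracket -> illegal
(4,0): no bracket -> illegal
(4,6): no bracket -> illegal
(5,0): no bracket -> illegal
(5,1): flips 1 -> legal
(5,2): no bracket -> illegal
(5,3): flips 1 -> legal
(5,5): flips 1 -> legal
(5,6): no bracket -> illegal
(6,3): no bracket -> illegal
(6,5): no bracket -> illegal
(7,3): no bracket -> illegal
(7,4): no bracket -> illegal
(7,5): no bracket -> illegal
W mobility = 5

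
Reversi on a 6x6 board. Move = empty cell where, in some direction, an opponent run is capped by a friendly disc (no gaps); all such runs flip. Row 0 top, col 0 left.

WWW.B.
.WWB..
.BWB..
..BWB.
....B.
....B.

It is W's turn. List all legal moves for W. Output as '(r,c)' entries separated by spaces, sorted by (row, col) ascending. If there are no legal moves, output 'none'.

(0,3): flips 2 -> legal
(0,5): no bracket -> illegal
(1,0): no bracket -> illegal
(1,4): flips 1 -> legal
(1,5): no bracket -> illegal
(2,0): flips 1 -> legal
(2,4): flips 2 -> legal
(2,5): no bracket -> illegal
(3,0): flips 1 -> legal
(3,1): flips 2 -> legal
(3,5): flips 1 -> legal
(4,1): no bracket -> illegal
(4,2): flips 1 -> legal
(4,3): no bracket -> illegal
(4,5): flips 2 -> legal
(5,3): no bracket -> illegal
(5,5): flips 1 -> legal

Answer: (0,3) (1,4) (2,0) (2,4) (3,0) (3,1) (3,5) (4,2) (4,5) (5,5)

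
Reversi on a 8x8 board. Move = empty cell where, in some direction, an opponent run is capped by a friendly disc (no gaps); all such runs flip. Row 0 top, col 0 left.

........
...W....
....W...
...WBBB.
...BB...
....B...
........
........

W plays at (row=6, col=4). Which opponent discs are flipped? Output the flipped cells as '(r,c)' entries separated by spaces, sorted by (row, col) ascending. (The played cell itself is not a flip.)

Dir NW: first cell '.' (not opp) -> no flip
Dir N: opp run (5,4) (4,4) (3,4) capped by W -> flip
Dir NE: first cell '.' (not opp) -> no flip
Dir W: first cell '.' (not opp) -> no flip
Dir E: first cell '.' (not opp) -> no flip
Dir SW: first cell '.' (not opp) -> no flip
Dir S: first cell '.' (not opp) -> no flip
Dir SE: first cell '.' (not opp) -> no flip

Answer: (3,4) (4,4) (5,4)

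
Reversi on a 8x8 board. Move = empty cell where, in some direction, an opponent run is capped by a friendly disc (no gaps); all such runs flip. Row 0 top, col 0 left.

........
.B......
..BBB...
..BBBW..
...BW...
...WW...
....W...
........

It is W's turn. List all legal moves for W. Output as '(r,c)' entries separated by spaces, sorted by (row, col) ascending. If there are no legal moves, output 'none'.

Answer: (0,0) (1,3) (1,4) (2,1) (3,1) (4,2)

Derivation:
(0,0): flips 3 -> legal
(0,1): no bracket -> illegal
(0,2): no bracket -> illegal
(1,0): no bracket -> illegal
(1,2): no bracket -> illegal
(1,3): flips 4 -> legal
(1,4): flips 2 -> legal
(1,5): no bracket -> illegal
(2,0): no bracket -> illegal
(2,1): flips 2 -> legal
(2,5): no bracket -> illegal
(3,1): flips 3 -> legal
(4,1): no bracket -> illegal
(4,2): flips 1 -> legal
(4,5): no bracket -> illegal
(5,2): no bracket -> illegal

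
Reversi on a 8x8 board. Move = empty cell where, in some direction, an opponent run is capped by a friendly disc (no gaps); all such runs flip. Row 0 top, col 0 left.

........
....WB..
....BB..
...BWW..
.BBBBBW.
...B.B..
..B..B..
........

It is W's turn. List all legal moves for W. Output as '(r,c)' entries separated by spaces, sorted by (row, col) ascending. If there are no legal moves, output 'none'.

Answer: (0,5) (1,3) (1,6) (3,2) (3,6) (4,0) (5,2) (5,4) (5,6) (6,4) (7,1) (7,5)

Derivation:
(0,4): no bracket -> illegal
(0,5): flips 2 -> legal
(0,6): no bracket -> illegal
(1,3): flips 1 -> legal
(1,6): flips 2 -> legal
(2,2): no bracket -> illegal
(2,3): no bracket -> illegal
(2,6): no bracket -> illegal
(3,0): no bracket -> illegal
(3,1): no bracket -> illegal
(3,2): flips 1 -> legal
(3,6): flips 1 -> legal
(4,0): flips 5 -> legal
(5,0): no bracket -> illegal
(5,1): no bracket -> illegal
(5,2): flips 1 -> legal
(5,4): flips 1 -> legal
(5,6): flips 1 -> legal
(6,1): no bracket -> illegal
(6,3): no bracket -> illegal
(6,4): flips 1 -> legal
(6,6): no bracket -> illegal
(7,1): flips 3 -> legal
(7,2): no bracket -> illegal
(7,3): no bracket -> illegal
(7,4): no bracket -> illegal
(7,5): flips 3 -> legal
(7,6): no bracket -> illegal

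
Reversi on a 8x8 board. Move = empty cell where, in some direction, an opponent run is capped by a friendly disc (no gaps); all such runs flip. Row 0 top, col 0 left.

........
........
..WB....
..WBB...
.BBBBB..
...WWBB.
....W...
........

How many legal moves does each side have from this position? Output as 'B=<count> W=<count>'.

-- B to move --
(1,1): flips 1 -> legal
(1,2): flips 2 -> legal
(1,3): no bracket -> illegal
(2,1): flips 2 -> legal
(3,1): flips 1 -> legal
(5,2): flips 2 -> legal
(6,2): flips 1 -> legal
(6,3): flips 2 -> legal
(6,5): flips 1 -> legal
(7,3): flips 1 -> legal
(7,4): flips 2 -> legal
(7,5): flips 2 -> legal
B mobility = 11
-- W to move --
(1,2): no bracket -> illegal
(1,3): flips 3 -> legal
(1,4): flips 1 -> legal
(2,4): flips 3 -> legal
(2,5): no bracket -> illegal
(3,0): no bracket -> illegal
(3,1): flips 1 -> legal
(3,5): flips 3 -> legal
(3,6): flips 1 -> legal
(4,0): no bracket -> illegal
(4,6): flips 1 -> legal
(4,7): no bracket -> illegal
(5,0): flips 1 -> legal
(5,1): no bracket -> illegal
(5,2): flips 1 -> legal
(5,7): flips 2 -> legal
(6,5): no bracket -> illegal
(6,6): flips 3 -> legal
(6,7): no bracket -> illegal
W mobility = 11

Answer: B=11 W=11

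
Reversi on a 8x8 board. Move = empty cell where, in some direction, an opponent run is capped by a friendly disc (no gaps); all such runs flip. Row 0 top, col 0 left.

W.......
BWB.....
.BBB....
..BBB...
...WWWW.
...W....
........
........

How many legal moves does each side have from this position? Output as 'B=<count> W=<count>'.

-- B to move --
(0,1): flips 1 -> legal
(0,2): no bracket -> illegal
(2,0): no bracket -> illegal
(3,5): no bracket -> illegal
(3,6): no bracket -> illegal
(3,7): no bracket -> illegal
(4,2): no bracket -> illegal
(4,7): no bracket -> illegal
(5,2): flips 1 -> legal
(5,4): flips 2 -> legal
(5,5): flips 1 -> legal
(5,6): flips 1 -> legal
(5,7): no bracket -> illegal
(6,2): no bracket -> illegal
(6,3): flips 2 -> legal
(6,4): no bracket -> illegal
B mobility = 6
-- W to move --
(0,1): flips 3 -> legal
(0,2): no bracket -> illegal
(0,3): no bracket -> illegal
(1,3): flips 3 -> legal
(1,4): no bracket -> illegal
(2,0): flips 1 -> legal
(2,4): flips 1 -> legal
(2,5): flips 1 -> legal
(3,0): no bracket -> illegal
(3,1): flips 1 -> legal
(3,5): no bracket -> illegal
(4,1): no bracket -> illegal
(4,2): no bracket -> illegal
W mobility = 6

Answer: B=6 W=6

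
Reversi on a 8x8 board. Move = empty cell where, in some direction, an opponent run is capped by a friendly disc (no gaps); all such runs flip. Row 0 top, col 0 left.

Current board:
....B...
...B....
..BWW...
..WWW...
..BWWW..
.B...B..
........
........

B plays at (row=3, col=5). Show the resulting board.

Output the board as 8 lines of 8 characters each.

Answer: ....B...
...B....
..BWB...
..WWWB..
..BWWB..
.B...B..
........
........

Derivation:
Place B at (3,5); scan 8 dirs for brackets.
Dir NW: opp run (2,4) capped by B -> flip
Dir N: first cell '.' (not opp) -> no flip
Dir NE: first cell '.' (not opp) -> no flip
Dir W: opp run (3,4) (3,3) (3,2), next='.' -> no flip
Dir E: first cell '.' (not opp) -> no flip
Dir SW: opp run (4,4), next='.' -> no flip
Dir S: opp run (4,5) capped by B -> flip
Dir SE: first cell '.' (not opp) -> no flip
All flips: (2,4) (4,5)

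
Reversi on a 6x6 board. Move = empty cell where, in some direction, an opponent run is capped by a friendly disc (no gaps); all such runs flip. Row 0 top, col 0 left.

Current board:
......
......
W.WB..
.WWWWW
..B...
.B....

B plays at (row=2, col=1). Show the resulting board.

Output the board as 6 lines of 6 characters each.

Answer: ......
......
WBBB..
.WWWWW
..B...
.B....

Derivation:
Place B at (2,1); scan 8 dirs for brackets.
Dir NW: first cell '.' (not opp) -> no flip
Dir N: first cell '.' (not opp) -> no flip
Dir NE: first cell '.' (not opp) -> no flip
Dir W: opp run (2,0), next=edge -> no flip
Dir E: opp run (2,2) capped by B -> flip
Dir SW: first cell '.' (not opp) -> no flip
Dir S: opp run (3,1), next='.' -> no flip
Dir SE: opp run (3,2), next='.' -> no flip
All flips: (2,2)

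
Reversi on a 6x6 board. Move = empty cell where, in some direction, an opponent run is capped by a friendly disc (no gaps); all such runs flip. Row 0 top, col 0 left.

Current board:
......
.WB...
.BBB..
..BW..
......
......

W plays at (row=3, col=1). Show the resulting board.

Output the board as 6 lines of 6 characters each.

Answer: ......
.WB...
.WBB..
.WWW..
......
......

Derivation:
Place W at (3,1); scan 8 dirs for brackets.
Dir NW: first cell '.' (not opp) -> no flip
Dir N: opp run (2,1) capped by W -> flip
Dir NE: opp run (2,2), next='.' -> no flip
Dir W: first cell '.' (not opp) -> no flip
Dir E: opp run (3,2) capped by W -> flip
Dir SW: first cell '.' (not opp) -> no flip
Dir S: first cell '.' (not opp) -> no flip
Dir SE: first cell '.' (not opp) -> no flip
All flips: (2,1) (3,2)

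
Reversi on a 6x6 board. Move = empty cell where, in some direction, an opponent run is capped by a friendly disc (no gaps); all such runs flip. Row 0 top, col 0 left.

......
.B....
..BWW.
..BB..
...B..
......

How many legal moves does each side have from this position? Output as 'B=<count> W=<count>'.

Answer: B=4 W=4

Derivation:
-- B to move --
(1,2): no bracket -> illegal
(1,3): flips 1 -> legal
(1,4): flips 1 -> legal
(1,5): flips 1 -> legal
(2,5): flips 2 -> legal
(3,4): no bracket -> illegal
(3,5): no bracket -> illegal
B mobility = 4
-- W to move --
(0,0): no bracket -> illegal
(0,1): no bracket -> illegal
(0,2): no bracket -> illegal
(1,0): no bracket -> illegal
(1,2): no bracket -> illegal
(1,3): no bracket -> illegal
(2,0): no bracket -> illegal
(2,1): flips 1 -> legal
(3,1): no bracket -> illegal
(3,4): no bracket -> illegal
(4,1): flips 1 -> legal
(4,2): flips 1 -> legal
(4,4): no bracket -> illegal
(5,2): no bracket -> illegal
(5,3): flips 2 -> legal
(5,4): no bracket -> illegal
W mobility = 4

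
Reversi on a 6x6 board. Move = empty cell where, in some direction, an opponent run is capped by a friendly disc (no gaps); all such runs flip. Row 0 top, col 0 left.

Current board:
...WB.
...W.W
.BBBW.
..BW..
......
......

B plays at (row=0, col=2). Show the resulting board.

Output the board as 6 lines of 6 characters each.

Place B at (0,2); scan 8 dirs for brackets.
Dir NW: edge -> no flip
Dir N: edge -> no flip
Dir NE: edge -> no flip
Dir W: first cell '.' (not opp) -> no flip
Dir E: opp run (0,3) capped by B -> flip
Dir SW: first cell '.' (not opp) -> no flip
Dir S: first cell '.' (not opp) -> no flip
Dir SE: opp run (1,3) (2,4), next='.' -> no flip
All flips: (0,3)

Answer: ..BBB.
...W.W
.BBBW.
..BW..
......
......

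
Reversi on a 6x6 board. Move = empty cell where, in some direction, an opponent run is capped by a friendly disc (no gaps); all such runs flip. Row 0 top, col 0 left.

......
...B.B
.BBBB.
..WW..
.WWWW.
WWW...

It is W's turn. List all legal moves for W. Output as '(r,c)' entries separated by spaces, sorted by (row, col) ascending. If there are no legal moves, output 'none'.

Answer: (0,3) (1,0) (1,1) (1,2) (1,4)

Derivation:
(0,2): no bracket -> illegal
(0,3): flips 2 -> legal
(0,4): no bracket -> illegal
(0,5): no bracket -> illegal
(1,0): flips 1 -> legal
(1,1): flips 1 -> legal
(1,2): flips 1 -> legal
(1,4): flips 1 -> legal
(2,0): no bracket -> illegal
(2,5): no bracket -> illegal
(3,0): no bracket -> illegal
(3,1): no bracket -> illegal
(3,4): no bracket -> illegal
(3,5): no bracket -> illegal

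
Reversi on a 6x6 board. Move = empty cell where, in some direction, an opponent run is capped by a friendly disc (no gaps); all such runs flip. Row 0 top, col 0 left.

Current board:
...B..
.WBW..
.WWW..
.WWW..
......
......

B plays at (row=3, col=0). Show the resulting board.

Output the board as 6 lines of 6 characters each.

Place B at (3,0); scan 8 dirs for brackets.
Dir NW: edge -> no flip
Dir N: first cell '.' (not opp) -> no flip
Dir NE: opp run (2,1) capped by B -> flip
Dir W: edge -> no flip
Dir E: opp run (3,1) (3,2) (3,3), next='.' -> no flip
Dir SW: edge -> no flip
Dir S: first cell '.' (not opp) -> no flip
Dir SE: first cell '.' (not opp) -> no flip
All flips: (2,1)

Answer: ...B..
.WBW..
.BWW..
BWWW..
......
......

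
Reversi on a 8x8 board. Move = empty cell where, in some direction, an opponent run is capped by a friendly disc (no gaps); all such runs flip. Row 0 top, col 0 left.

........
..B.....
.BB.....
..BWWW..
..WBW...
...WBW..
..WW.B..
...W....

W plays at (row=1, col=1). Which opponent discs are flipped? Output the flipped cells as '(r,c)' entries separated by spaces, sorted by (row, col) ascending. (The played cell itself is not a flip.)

Dir NW: first cell '.' (not opp) -> no flip
Dir N: first cell '.' (not opp) -> no flip
Dir NE: first cell '.' (not opp) -> no flip
Dir W: first cell '.' (not opp) -> no flip
Dir E: opp run (1,2), next='.' -> no flip
Dir SW: first cell '.' (not opp) -> no flip
Dir S: opp run (2,1), next='.' -> no flip
Dir SE: opp run (2,2) capped by W -> flip

Answer: (2,2)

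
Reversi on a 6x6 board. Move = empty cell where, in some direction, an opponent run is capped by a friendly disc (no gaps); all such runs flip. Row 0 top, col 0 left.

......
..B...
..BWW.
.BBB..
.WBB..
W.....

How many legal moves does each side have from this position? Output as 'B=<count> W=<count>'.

Answer: B=7 W=5

Derivation:
-- B to move --
(1,3): flips 1 -> legal
(1,4): flips 1 -> legal
(1,5): flips 1 -> legal
(2,5): flips 2 -> legal
(3,0): no bracket -> illegal
(3,4): flips 1 -> legal
(3,5): no bracket -> illegal
(4,0): flips 1 -> legal
(5,1): flips 1 -> legal
(5,2): no bracket -> illegal
B mobility = 7
-- W to move --
(0,1): flips 1 -> legal
(0,2): no bracket -> illegal
(0,3): no bracket -> illegal
(1,1): no bracket -> illegal
(1,3): no bracket -> illegal
(2,0): no bracket -> illegal
(2,1): flips 2 -> legal
(3,0): no bracket -> illegal
(3,4): no bracket -> illegal
(4,0): no bracket -> illegal
(4,4): flips 2 -> legal
(5,1): flips 2 -> legal
(5,2): no bracket -> illegal
(5,3): flips 2 -> legal
(5,4): no bracket -> illegal
W mobility = 5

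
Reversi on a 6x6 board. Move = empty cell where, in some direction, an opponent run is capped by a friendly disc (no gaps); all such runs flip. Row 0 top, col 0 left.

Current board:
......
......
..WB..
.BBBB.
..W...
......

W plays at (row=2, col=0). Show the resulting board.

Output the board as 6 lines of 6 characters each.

Answer: ......
......
W.WB..
.WBBB.
..W...
......

Derivation:
Place W at (2,0); scan 8 dirs for brackets.
Dir NW: edge -> no flip
Dir N: first cell '.' (not opp) -> no flip
Dir NE: first cell '.' (not opp) -> no flip
Dir W: edge -> no flip
Dir E: first cell '.' (not opp) -> no flip
Dir SW: edge -> no flip
Dir S: first cell '.' (not opp) -> no flip
Dir SE: opp run (3,1) capped by W -> flip
All flips: (3,1)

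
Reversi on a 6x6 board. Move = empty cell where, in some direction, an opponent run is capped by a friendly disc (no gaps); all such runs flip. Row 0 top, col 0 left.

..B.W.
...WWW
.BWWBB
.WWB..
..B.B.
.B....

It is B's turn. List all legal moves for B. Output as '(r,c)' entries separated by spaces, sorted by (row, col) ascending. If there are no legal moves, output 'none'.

(0,3): flips 3 -> legal
(0,5): flips 1 -> legal
(1,1): flips 1 -> legal
(1,2): flips 2 -> legal
(2,0): flips 1 -> legal
(3,0): flips 2 -> legal
(3,4): no bracket -> illegal
(4,0): no bracket -> illegal
(4,1): flips 1 -> legal
(4,3): flips 1 -> legal

Answer: (0,3) (0,5) (1,1) (1,2) (2,0) (3,0) (4,1) (4,3)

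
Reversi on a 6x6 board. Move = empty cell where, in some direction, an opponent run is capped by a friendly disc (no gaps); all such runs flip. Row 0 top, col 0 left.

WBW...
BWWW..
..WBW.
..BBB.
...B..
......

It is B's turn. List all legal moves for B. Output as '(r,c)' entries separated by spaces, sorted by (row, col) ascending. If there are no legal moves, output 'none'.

Answer: (0,3) (1,4) (1,5) (2,1) (2,5)

Derivation:
(0,3): flips 2 -> legal
(0,4): no bracket -> illegal
(1,4): flips 4 -> legal
(1,5): flips 1 -> legal
(2,0): no bracket -> illegal
(2,1): flips 2 -> legal
(2,5): flips 1 -> legal
(3,1): no bracket -> illegal
(3,5): no bracket -> illegal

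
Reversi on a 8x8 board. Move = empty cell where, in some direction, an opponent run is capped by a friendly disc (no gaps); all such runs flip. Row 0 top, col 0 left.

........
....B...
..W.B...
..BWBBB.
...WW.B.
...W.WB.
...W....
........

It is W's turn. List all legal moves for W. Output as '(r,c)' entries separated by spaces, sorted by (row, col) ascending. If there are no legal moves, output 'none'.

(0,3): no bracket -> illegal
(0,4): flips 3 -> legal
(0,5): no bracket -> illegal
(1,3): no bracket -> illegal
(1,5): flips 1 -> legal
(2,1): flips 1 -> legal
(2,3): no bracket -> illegal
(2,5): flips 1 -> legal
(2,6): flips 1 -> legal
(2,7): no bracket -> illegal
(3,1): flips 1 -> legal
(3,7): flips 4 -> legal
(4,1): no bracket -> illegal
(4,2): flips 1 -> legal
(4,5): no bracket -> illegal
(4,7): no bracket -> illegal
(5,7): flips 1 -> legal
(6,5): no bracket -> illegal
(6,6): no bracket -> illegal
(6,7): no bracket -> illegal

Answer: (0,4) (1,5) (2,1) (2,5) (2,6) (3,1) (3,7) (4,2) (5,7)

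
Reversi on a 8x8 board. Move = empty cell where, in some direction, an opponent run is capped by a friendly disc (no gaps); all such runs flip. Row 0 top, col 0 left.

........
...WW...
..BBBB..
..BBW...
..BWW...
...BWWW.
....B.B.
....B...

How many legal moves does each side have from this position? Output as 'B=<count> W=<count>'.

-- B to move --
(0,2): flips 1 -> legal
(0,3): flips 2 -> legal
(0,4): flips 2 -> legal
(0,5): flips 1 -> legal
(1,2): no bracket -> illegal
(1,5): no bracket -> illegal
(3,5): flips 2 -> legal
(4,5): flips 3 -> legal
(4,6): flips 2 -> legal
(4,7): no bracket -> illegal
(5,2): flips 2 -> legal
(5,7): flips 3 -> legal
(6,3): no bracket -> illegal
(6,5): flips 2 -> legal
(6,7): no bracket -> illegal
B mobility = 10
-- W to move --
(1,1): flips 2 -> legal
(1,2): flips 1 -> legal
(1,5): no bracket -> illegal
(1,6): flips 1 -> legal
(2,1): flips 1 -> legal
(2,6): no bracket -> illegal
(3,1): flips 3 -> legal
(3,5): flips 1 -> legal
(3,6): flips 1 -> legal
(4,1): flips 3 -> legal
(5,1): no bracket -> illegal
(5,2): flips 1 -> legal
(5,7): no bracket -> illegal
(6,2): flips 1 -> legal
(6,3): flips 1 -> legal
(6,5): no bracket -> illegal
(6,7): no bracket -> illegal
(7,3): flips 1 -> legal
(7,5): no bracket -> illegal
(7,6): flips 1 -> legal
(7,7): flips 1 -> legal
W mobility = 14

Answer: B=10 W=14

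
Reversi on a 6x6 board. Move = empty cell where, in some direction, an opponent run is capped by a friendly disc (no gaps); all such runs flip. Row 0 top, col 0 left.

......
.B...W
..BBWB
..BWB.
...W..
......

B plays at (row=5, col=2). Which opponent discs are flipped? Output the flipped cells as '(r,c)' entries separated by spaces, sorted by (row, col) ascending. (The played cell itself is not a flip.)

Answer: (4,3)

Derivation:
Dir NW: first cell '.' (not opp) -> no flip
Dir N: first cell '.' (not opp) -> no flip
Dir NE: opp run (4,3) capped by B -> flip
Dir W: first cell '.' (not opp) -> no flip
Dir E: first cell '.' (not opp) -> no flip
Dir SW: edge -> no flip
Dir S: edge -> no flip
Dir SE: edge -> no flip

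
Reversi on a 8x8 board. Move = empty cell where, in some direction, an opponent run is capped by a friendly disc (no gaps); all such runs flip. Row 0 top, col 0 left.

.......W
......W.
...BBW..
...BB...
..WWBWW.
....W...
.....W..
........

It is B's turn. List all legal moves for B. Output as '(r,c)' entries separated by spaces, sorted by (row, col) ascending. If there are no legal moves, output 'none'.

(0,5): no bracket -> illegal
(0,6): no bracket -> illegal
(1,4): no bracket -> illegal
(1,5): no bracket -> illegal
(1,7): no bracket -> illegal
(2,6): flips 1 -> legal
(2,7): no bracket -> illegal
(3,1): no bracket -> illegal
(3,2): no bracket -> illegal
(3,5): no bracket -> illegal
(3,6): no bracket -> illegal
(3,7): no bracket -> illegal
(4,1): flips 2 -> legal
(4,7): flips 2 -> legal
(5,1): flips 1 -> legal
(5,2): flips 1 -> legal
(5,3): flips 1 -> legal
(5,5): no bracket -> illegal
(5,6): flips 1 -> legal
(5,7): no bracket -> illegal
(6,3): no bracket -> illegal
(6,4): flips 1 -> legal
(6,6): no bracket -> illegal
(7,4): no bracket -> illegal
(7,5): no bracket -> illegal
(7,6): no bracket -> illegal

Answer: (2,6) (4,1) (4,7) (5,1) (5,2) (5,3) (5,6) (6,4)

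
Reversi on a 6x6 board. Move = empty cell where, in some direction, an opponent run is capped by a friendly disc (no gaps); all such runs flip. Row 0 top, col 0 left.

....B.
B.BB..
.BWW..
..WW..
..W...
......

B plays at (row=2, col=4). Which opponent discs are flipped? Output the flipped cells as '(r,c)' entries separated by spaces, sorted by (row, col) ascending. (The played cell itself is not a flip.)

Dir NW: first cell 'B' (not opp) -> no flip
Dir N: first cell '.' (not opp) -> no flip
Dir NE: first cell '.' (not opp) -> no flip
Dir W: opp run (2,3) (2,2) capped by B -> flip
Dir E: first cell '.' (not opp) -> no flip
Dir SW: opp run (3,3) (4,2), next='.' -> no flip
Dir S: first cell '.' (not opp) -> no flip
Dir SE: first cell '.' (not opp) -> no flip

Answer: (2,2) (2,3)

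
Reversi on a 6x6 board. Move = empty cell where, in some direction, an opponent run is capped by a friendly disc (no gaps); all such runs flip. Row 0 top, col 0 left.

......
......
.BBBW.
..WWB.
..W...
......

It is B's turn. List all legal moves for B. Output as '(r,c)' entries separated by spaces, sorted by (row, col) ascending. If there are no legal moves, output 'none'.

(1,3): no bracket -> illegal
(1,4): flips 1 -> legal
(1,5): no bracket -> illegal
(2,5): flips 1 -> legal
(3,1): flips 2 -> legal
(3,5): no bracket -> illegal
(4,1): flips 1 -> legal
(4,3): flips 2 -> legal
(4,4): flips 1 -> legal
(5,1): no bracket -> illegal
(5,2): flips 2 -> legal
(5,3): no bracket -> illegal

Answer: (1,4) (2,5) (3,1) (4,1) (4,3) (4,4) (5,2)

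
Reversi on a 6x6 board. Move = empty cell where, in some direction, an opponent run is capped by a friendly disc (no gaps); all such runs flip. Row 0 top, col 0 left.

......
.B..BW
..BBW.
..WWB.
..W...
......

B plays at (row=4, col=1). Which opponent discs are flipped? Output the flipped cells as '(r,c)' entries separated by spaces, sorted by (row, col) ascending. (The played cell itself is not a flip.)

Answer: (3,2)

Derivation:
Dir NW: first cell '.' (not opp) -> no flip
Dir N: first cell '.' (not opp) -> no flip
Dir NE: opp run (3,2) capped by B -> flip
Dir W: first cell '.' (not opp) -> no flip
Dir E: opp run (4,2), next='.' -> no flip
Dir SW: first cell '.' (not opp) -> no flip
Dir S: first cell '.' (not opp) -> no flip
Dir SE: first cell '.' (not opp) -> no flip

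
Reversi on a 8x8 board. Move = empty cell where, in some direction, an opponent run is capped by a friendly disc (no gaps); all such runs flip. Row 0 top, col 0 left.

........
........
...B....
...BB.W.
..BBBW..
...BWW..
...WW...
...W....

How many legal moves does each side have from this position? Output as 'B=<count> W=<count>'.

-- B to move --
(2,5): no bracket -> illegal
(2,6): no bracket -> illegal
(2,7): no bracket -> illegal
(3,5): no bracket -> illegal
(3,7): no bracket -> illegal
(4,6): flips 1 -> legal
(4,7): no bracket -> illegal
(5,2): no bracket -> illegal
(5,6): flips 3 -> legal
(6,2): no bracket -> illegal
(6,5): flips 1 -> legal
(6,6): flips 1 -> legal
(7,2): no bracket -> illegal
(7,4): flips 2 -> legal
(7,5): flips 1 -> legal
B mobility = 6
-- W to move --
(1,2): flips 2 -> legal
(1,3): flips 4 -> legal
(1,4): no bracket -> illegal
(2,2): flips 2 -> legal
(2,4): flips 2 -> legal
(2,5): no bracket -> illegal
(3,1): flips 2 -> legal
(3,2): flips 1 -> legal
(3,5): no bracket -> illegal
(4,1): flips 3 -> legal
(5,1): no bracket -> illegal
(5,2): flips 1 -> legal
(6,2): no bracket -> illegal
W mobility = 8

Answer: B=6 W=8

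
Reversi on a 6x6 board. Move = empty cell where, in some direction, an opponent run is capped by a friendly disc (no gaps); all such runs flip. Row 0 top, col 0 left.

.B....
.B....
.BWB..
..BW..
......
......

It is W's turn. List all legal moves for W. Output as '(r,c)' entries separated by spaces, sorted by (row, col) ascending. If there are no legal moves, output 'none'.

(0,0): flips 1 -> legal
(0,2): no bracket -> illegal
(1,0): no bracket -> illegal
(1,2): no bracket -> illegal
(1,3): flips 1 -> legal
(1,4): no bracket -> illegal
(2,0): flips 1 -> legal
(2,4): flips 1 -> legal
(3,0): no bracket -> illegal
(3,1): flips 1 -> legal
(3,4): no bracket -> illegal
(4,1): no bracket -> illegal
(4,2): flips 1 -> legal
(4,3): no bracket -> illegal

Answer: (0,0) (1,3) (2,0) (2,4) (3,1) (4,2)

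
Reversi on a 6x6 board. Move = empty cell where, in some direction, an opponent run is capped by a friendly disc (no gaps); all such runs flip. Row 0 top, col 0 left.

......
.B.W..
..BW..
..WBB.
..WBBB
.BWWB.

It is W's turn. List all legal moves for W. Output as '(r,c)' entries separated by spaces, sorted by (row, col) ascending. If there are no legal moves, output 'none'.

Answer: (1,2) (2,1) (2,4) (2,5) (3,1) (3,5) (5,0) (5,5)

Derivation:
(0,0): no bracket -> illegal
(0,1): no bracket -> illegal
(0,2): no bracket -> illegal
(1,0): no bracket -> illegal
(1,2): flips 1 -> legal
(2,0): no bracket -> illegal
(2,1): flips 1 -> legal
(2,4): flips 1 -> legal
(2,5): flips 2 -> legal
(3,1): flips 1 -> legal
(3,5): flips 3 -> legal
(4,0): no bracket -> illegal
(4,1): no bracket -> illegal
(5,0): flips 1 -> legal
(5,5): flips 1 -> legal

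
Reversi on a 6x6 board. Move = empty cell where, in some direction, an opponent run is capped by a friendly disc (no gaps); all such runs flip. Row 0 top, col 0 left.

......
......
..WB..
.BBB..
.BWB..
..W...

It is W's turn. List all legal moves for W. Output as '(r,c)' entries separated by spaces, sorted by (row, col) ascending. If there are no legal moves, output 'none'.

Answer: (2,0) (2,4) (3,0) (3,4) (4,0) (4,4)

Derivation:
(1,2): no bracket -> illegal
(1,3): no bracket -> illegal
(1,4): no bracket -> illegal
(2,0): flips 1 -> legal
(2,1): no bracket -> illegal
(2,4): flips 2 -> legal
(3,0): flips 1 -> legal
(3,4): flips 1 -> legal
(4,0): flips 2 -> legal
(4,4): flips 2 -> legal
(5,0): no bracket -> illegal
(5,1): no bracket -> illegal
(5,3): no bracket -> illegal
(5,4): no bracket -> illegal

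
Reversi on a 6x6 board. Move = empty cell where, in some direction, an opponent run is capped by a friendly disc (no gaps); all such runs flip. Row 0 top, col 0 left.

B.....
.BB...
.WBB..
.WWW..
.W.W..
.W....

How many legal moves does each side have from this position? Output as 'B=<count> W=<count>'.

-- B to move --
(1,0): no bracket -> illegal
(2,0): flips 1 -> legal
(2,4): no bracket -> illegal
(3,0): flips 1 -> legal
(3,4): no bracket -> illegal
(4,0): flips 1 -> legal
(4,2): flips 1 -> legal
(4,4): flips 1 -> legal
(5,0): flips 2 -> legal
(5,2): no bracket -> illegal
(5,3): flips 2 -> legal
(5,4): no bracket -> illegal
B mobility = 7
-- W to move --
(0,1): flips 1 -> legal
(0,2): flips 2 -> legal
(0,3): flips 1 -> legal
(1,0): no bracket -> illegal
(1,3): flips 2 -> legal
(1,4): flips 1 -> legal
(2,0): no bracket -> illegal
(2,4): flips 2 -> legal
(3,4): no bracket -> illegal
W mobility = 6

Answer: B=7 W=6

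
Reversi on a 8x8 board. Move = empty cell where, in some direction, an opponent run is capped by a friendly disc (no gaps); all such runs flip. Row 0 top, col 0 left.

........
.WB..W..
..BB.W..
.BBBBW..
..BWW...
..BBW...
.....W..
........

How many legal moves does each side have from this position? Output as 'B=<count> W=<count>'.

Answer: B=9 W=9

Derivation:
-- B to move --
(0,0): flips 1 -> legal
(0,1): no bracket -> illegal
(0,2): no bracket -> illegal
(0,4): no bracket -> illegal
(0,5): no bracket -> illegal
(0,6): no bracket -> illegal
(1,0): flips 1 -> legal
(1,4): no bracket -> illegal
(1,6): flips 1 -> legal
(2,0): no bracket -> illegal
(2,1): no bracket -> illegal
(2,4): no bracket -> illegal
(2,6): flips 2 -> legal
(3,6): flips 1 -> legal
(4,5): flips 2 -> legal
(4,6): no bracket -> illegal
(5,5): flips 2 -> legal
(5,6): no bracket -> illegal
(6,3): no bracket -> illegal
(6,4): flips 2 -> legal
(6,6): no bracket -> illegal
(7,4): no bracket -> illegal
(7,5): no bracket -> illegal
(7,6): flips 3 -> legal
B mobility = 9
-- W to move --
(0,1): no bracket -> illegal
(0,2): no bracket -> illegal
(0,3): no bracket -> illegal
(1,3): flips 3 -> legal
(1,4): no bracket -> illegal
(2,0): no bracket -> illegal
(2,1): flips 1 -> legal
(2,4): flips 1 -> legal
(3,0): flips 4 -> legal
(4,0): no bracket -> illegal
(4,1): flips 1 -> legal
(4,5): no bracket -> illegal
(5,1): flips 2 -> legal
(6,1): flips 1 -> legal
(6,2): flips 1 -> legal
(6,3): flips 1 -> legal
(6,4): no bracket -> illegal
W mobility = 9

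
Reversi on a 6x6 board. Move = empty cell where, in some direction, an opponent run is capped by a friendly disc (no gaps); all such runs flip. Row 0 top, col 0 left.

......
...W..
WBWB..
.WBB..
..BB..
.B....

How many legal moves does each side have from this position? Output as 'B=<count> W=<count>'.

-- B to move --
(0,2): no bracket -> illegal
(0,3): flips 1 -> legal
(0,4): no bracket -> illegal
(1,0): no bracket -> illegal
(1,1): flips 1 -> legal
(1,2): flips 1 -> legal
(1,4): no bracket -> illegal
(2,4): no bracket -> illegal
(3,0): flips 1 -> legal
(4,0): no bracket -> illegal
(4,1): flips 1 -> legal
B mobility = 5
-- W to move --
(1,0): no bracket -> illegal
(1,1): flips 1 -> legal
(1,2): no bracket -> illegal
(1,4): no bracket -> illegal
(2,4): flips 1 -> legal
(3,0): no bracket -> illegal
(3,4): flips 2 -> legal
(4,0): no bracket -> illegal
(4,1): no bracket -> illegal
(4,4): flips 1 -> legal
(5,0): no bracket -> illegal
(5,2): flips 2 -> legal
(5,3): flips 4 -> legal
(5,4): no bracket -> illegal
W mobility = 6

Answer: B=5 W=6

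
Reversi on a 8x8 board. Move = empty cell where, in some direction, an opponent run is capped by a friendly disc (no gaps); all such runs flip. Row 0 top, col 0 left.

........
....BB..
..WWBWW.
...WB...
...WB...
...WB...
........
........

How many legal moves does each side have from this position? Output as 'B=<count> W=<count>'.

Answer: B=12 W=8

Derivation:
-- B to move --
(1,1): flips 2 -> legal
(1,2): flips 1 -> legal
(1,3): no bracket -> illegal
(1,6): flips 1 -> legal
(1,7): no bracket -> illegal
(2,1): flips 2 -> legal
(2,7): flips 2 -> legal
(3,1): no bracket -> illegal
(3,2): flips 3 -> legal
(3,5): flips 1 -> legal
(3,6): flips 1 -> legal
(3,7): flips 1 -> legal
(4,2): flips 2 -> legal
(5,2): flips 2 -> legal
(6,2): flips 1 -> legal
(6,3): no bracket -> illegal
(6,4): no bracket -> illegal
B mobility = 12
-- W to move --
(0,3): flips 1 -> legal
(0,4): flips 1 -> legal
(0,5): flips 2 -> legal
(0,6): flips 2 -> legal
(1,3): no bracket -> illegal
(1,6): no bracket -> illegal
(3,5): flips 2 -> legal
(4,5): flips 2 -> legal
(5,5): flips 2 -> legal
(6,3): no bracket -> illegal
(6,4): no bracket -> illegal
(6,5): flips 1 -> legal
W mobility = 8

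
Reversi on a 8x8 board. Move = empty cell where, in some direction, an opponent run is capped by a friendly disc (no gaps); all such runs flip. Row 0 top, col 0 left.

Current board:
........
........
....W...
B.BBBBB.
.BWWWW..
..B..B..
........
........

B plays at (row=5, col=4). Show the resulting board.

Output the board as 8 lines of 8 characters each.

Place B at (5,4); scan 8 dirs for brackets.
Dir NW: opp run (4,3) capped by B -> flip
Dir N: opp run (4,4) capped by B -> flip
Dir NE: opp run (4,5) capped by B -> flip
Dir W: first cell '.' (not opp) -> no flip
Dir E: first cell 'B' (not opp) -> no flip
Dir SW: first cell '.' (not opp) -> no flip
Dir S: first cell '.' (not opp) -> no flip
Dir SE: first cell '.' (not opp) -> no flip
All flips: (4,3) (4,4) (4,5)

Answer: ........
........
....W...
B.BBBBB.
.BWBBB..
..B.BB..
........
........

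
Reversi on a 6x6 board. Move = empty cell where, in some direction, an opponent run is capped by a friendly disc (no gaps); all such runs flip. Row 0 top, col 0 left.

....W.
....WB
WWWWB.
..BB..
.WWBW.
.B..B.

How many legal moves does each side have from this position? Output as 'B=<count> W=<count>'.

Answer: B=12 W=3

Derivation:
-- B to move --
(0,3): no bracket -> illegal
(0,5): flips 2 -> legal
(1,0): flips 1 -> legal
(1,1): flips 1 -> legal
(1,2): flips 1 -> legal
(1,3): flips 2 -> legal
(2,5): no bracket -> illegal
(3,0): no bracket -> illegal
(3,1): flips 1 -> legal
(3,4): flips 1 -> legal
(3,5): no bracket -> illegal
(4,0): flips 2 -> legal
(4,5): flips 1 -> legal
(5,0): flips 1 -> legal
(5,2): flips 1 -> legal
(5,3): no bracket -> illegal
(5,5): flips 1 -> legal
B mobility = 12
-- W to move --
(0,5): no bracket -> illegal
(1,3): no bracket -> illegal
(2,5): flips 1 -> legal
(3,1): no bracket -> illegal
(3,4): flips 1 -> legal
(3,5): no bracket -> illegal
(4,0): no bracket -> illegal
(4,5): no bracket -> illegal
(5,0): no bracket -> illegal
(5,2): no bracket -> illegal
(5,3): flips 2 -> legal
(5,5): no bracket -> illegal
W mobility = 3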